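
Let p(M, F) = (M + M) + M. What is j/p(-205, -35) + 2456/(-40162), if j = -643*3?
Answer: 12660343/4116605 ≈ 3.0754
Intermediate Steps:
p(M, F) = 3*M (p(M, F) = 2*M + M = 3*M)
j = -1929
j/p(-205, -35) + 2456/(-40162) = -1929/(3*(-205)) + 2456/(-40162) = -1929/(-615) + 2456*(-1/40162) = -1929*(-1/615) - 1228/20081 = 643/205 - 1228/20081 = 12660343/4116605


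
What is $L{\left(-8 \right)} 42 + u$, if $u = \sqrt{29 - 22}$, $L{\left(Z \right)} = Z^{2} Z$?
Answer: $-21504 + \sqrt{7} \approx -21501.0$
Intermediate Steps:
$L{\left(Z \right)} = Z^{3}$
$u = \sqrt{7} \approx 2.6458$
$L{\left(-8 \right)} 42 + u = \left(-8\right)^{3} \cdot 42 + \sqrt{7} = \left(-512\right) 42 + \sqrt{7} = -21504 + \sqrt{7}$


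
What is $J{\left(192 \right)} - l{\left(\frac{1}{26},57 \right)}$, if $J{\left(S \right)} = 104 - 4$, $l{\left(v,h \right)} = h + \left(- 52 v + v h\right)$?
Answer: $\frac{1113}{26} \approx 42.808$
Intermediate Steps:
$l{\left(v,h \right)} = h - 52 v + h v$ ($l{\left(v,h \right)} = h + \left(- 52 v + h v\right) = h - 52 v + h v$)
$J{\left(S \right)} = 100$ ($J{\left(S \right)} = 104 - 4 = 100$)
$J{\left(192 \right)} - l{\left(\frac{1}{26},57 \right)} = 100 - \left(57 - \frac{52}{26} + \frac{57}{26}\right) = 100 - \left(57 - 2 + 57 \cdot \frac{1}{26}\right) = 100 - \left(57 - 2 + \frac{57}{26}\right) = 100 - \frac{1487}{26} = \frac{1113}{26}$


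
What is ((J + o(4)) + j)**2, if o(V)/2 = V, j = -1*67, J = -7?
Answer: 4356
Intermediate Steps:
j = -67
o(V) = 2*V
((J + o(4)) + j)**2 = ((-7 + 2*4) - 67)**2 = ((-7 + 8) - 67)**2 = (1 - 67)**2 = (-66)**2 = 4356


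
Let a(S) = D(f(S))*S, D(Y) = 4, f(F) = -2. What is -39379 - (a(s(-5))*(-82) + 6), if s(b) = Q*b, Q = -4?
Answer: -32825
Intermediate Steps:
s(b) = -4*b
a(S) = 4*S
-39379 - (a(s(-5))*(-82) + 6) = -39379 - ((4*(-4*(-5)))*(-82) + 6) = -39379 - ((4*20)*(-82) + 6) = -39379 - (80*(-82) + 6) = -39379 - (-6560 + 6) = -39379 - 1*(-6554) = -39379 + 6554 = -32825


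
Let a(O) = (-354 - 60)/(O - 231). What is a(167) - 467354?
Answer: -14955121/32 ≈ -4.6735e+5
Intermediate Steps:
a(O) = -414/(-231 + O)
a(167) - 467354 = -414/(-231 + 167) - 467354 = -414/(-64) - 467354 = -414*(-1/64) - 467354 = 207/32 - 467354 = -14955121/32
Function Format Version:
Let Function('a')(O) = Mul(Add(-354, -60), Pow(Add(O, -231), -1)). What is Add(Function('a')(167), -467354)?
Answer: Rational(-14955121, 32) ≈ -4.6735e+5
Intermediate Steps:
Function('a')(O) = Mul(-414, Pow(Add(-231, O), -1))
Add(Function('a')(167), -467354) = Add(Mul(-414, Pow(Add(-231, 167), -1)), -467354) = Add(Mul(-414, Pow(-64, -1)), -467354) = Add(Mul(-414, Rational(-1, 64)), -467354) = Add(Rational(207, 32), -467354) = Rational(-14955121, 32)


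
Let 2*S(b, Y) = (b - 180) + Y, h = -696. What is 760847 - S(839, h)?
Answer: 1521731/2 ≈ 7.6087e+5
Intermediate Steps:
S(b, Y) = -90 + Y/2 + b/2 (S(b, Y) = ((b - 180) + Y)/2 = ((-180 + b) + Y)/2 = (-180 + Y + b)/2 = -90 + Y/2 + b/2)
760847 - S(839, h) = 760847 - (-90 + (1/2)*(-696) + (1/2)*839) = 760847 - (-90 - 348 + 839/2) = 760847 - 1*(-37/2) = 760847 + 37/2 = 1521731/2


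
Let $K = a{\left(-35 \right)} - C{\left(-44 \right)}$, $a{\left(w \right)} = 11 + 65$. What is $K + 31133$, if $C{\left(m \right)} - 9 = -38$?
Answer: $31238$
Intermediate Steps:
$a{\left(w \right)} = 76$
$C{\left(m \right)} = -29$ ($C{\left(m \right)} = 9 - 38 = -29$)
$K = 105$ ($K = 76 - -29 = 76 + 29 = 105$)
$K + 31133 = 105 + 31133 = 31238$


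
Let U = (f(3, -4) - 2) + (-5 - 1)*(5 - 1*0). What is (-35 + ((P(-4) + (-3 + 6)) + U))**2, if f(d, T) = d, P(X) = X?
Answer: 4225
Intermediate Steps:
U = -29 (U = (3 - 2) + (-5 - 1)*(5 - 1*0) = 1 - 6*(5 + 0) = 1 - 6*5 = 1 - 30 = -29)
(-35 + ((P(-4) + (-3 + 6)) + U))**2 = (-35 + ((-4 + (-3 + 6)) - 29))**2 = (-35 + ((-4 + 3) - 29))**2 = (-35 + (-1 - 29))**2 = (-35 - 30)**2 = (-65)**2 = 4225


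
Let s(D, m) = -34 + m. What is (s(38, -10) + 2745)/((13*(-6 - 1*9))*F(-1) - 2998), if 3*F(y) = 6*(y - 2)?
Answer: -2701/1828 ≈ -1.4776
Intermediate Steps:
F(y) = -4 + 2*y (F(y) = (6*(y - 2))/3 = (6*(-2 + y))/3 = (-12 + 6*y)/3 = -4 + 2*y)
(s(38, -10) + 2745)/((13*(-6 - 1*9))*F(-1) - 2998) = ((-34 - 10) + 2745)/((13*(-6 - 1*9))*(-4 + 2*(-1)) - 2998) = (-44 + 2745)/((13*(-6 - 9))*(-4 - 2) - 2998) = 2701/((13*(-15))*(-6) - 2998) = 2701/(-195*(-6) - 2998) = 2701/(1170 - 2998) = 2701/(-1828) = 2701*(-1/1828) = -2701/1828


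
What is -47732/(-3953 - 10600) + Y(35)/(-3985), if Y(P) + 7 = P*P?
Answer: 172486466/57993705 ≈ 2.9742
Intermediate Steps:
Y(P) = -7 + P**2 (Y(P) = -7 + P*P = -7 + P**2)
-47732/(-3953 - 10600) + Y(35)/(-3985) = -47732/(-3953 - 10600) + (-7 + 35**2)/(-3985) = -47732/(-14553) + (-7 + 1225)*(-1/3985) = -47732*(-1/14553) + 1218*(-1/3985) = 47732/14553 - 1218/3985 = 172486466/57993705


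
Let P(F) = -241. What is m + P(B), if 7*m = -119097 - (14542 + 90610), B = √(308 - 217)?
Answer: -225936/7 ≈ -32277.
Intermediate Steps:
B = √91 ≈ 9.5394
m = -224249/7 (m = (-119097 - (14542 + 90610))/7 = (-119097 - 1*105152)/7 = (-119097 - 105152)/7 = (⅐)*(-224249) = -224249/7 ≈ -32036.)
m + P(B) = -224249/7 - 241 = -225936/7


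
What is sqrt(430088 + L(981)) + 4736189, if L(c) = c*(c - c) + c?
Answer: 4736189 + sqrt(431069) ≈ 4.7368e+6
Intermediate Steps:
L(c) = c (L(c) = c*0 + c = 0 + c = c)
sqrt(430088 + L(981)) + 4736189 = sqrt(430088 + 981) + 4736189 = sqrt(431069) + 4736189 = 4736189 + sqrt(431069)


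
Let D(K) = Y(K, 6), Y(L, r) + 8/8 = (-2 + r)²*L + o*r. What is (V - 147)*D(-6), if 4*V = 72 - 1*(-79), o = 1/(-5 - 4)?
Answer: 128041/12 ≈ 10670.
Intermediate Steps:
o = -⅑ (o = 1/(-9) = -⅑ ≈ -0.11111)
Y(L, r) = -1 - r/9 + L*(-2 + r)² (Y(L, r) = -1 + ((-2 + r)²*L - r/9) = -1 + (L*(-2 + r)² - r/9) = -1 + (-r/9 + L*(-2 + r)²) = -1 - r/9 + L*(-2 + r)²)
D(K) = -5/3 + 16*K (D(K) = -1 - ⅑*6 + K*(-2 + 6)² = -1 - ⅔ + K*4² = -1 - ⅔ + K*16 = -1 - ⅔ + 16*K = -5/3 + 16*K)
V = 151/4 (V = (72 - 1*(-79))/4 = (72 + 79)/4 = (¼)*151 = 151/4 ≈ 37.750)
(V - 147)*D(-6) = (151/4 - 147)*(-5/3 + 16*(-6)) = -437*(-5/3 - 96)/4 = -437/4*(-293/3) = 128041/12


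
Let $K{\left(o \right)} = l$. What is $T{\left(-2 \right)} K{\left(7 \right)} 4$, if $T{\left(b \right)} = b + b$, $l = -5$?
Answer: $80$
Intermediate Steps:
$T{\left(b \right)} = 2 b$
$K{\left(o \right)} = -5$
$T{\left(-2 \right)} K{\left(7 \right)} 4 = 2 \left(-2\right) \left(-5\right) 4 = \left(-4\right) \left(-5\right) 4 = 20 \cdot 4 = 80$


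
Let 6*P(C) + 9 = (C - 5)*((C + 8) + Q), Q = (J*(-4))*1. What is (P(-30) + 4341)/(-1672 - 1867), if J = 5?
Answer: -9169/7078 ≈ -1.2954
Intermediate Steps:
Q = -20 (Q = (5*(-4))*1 = -20*1 = -20)
P(C) = -3/2 + (-12 + C)*(-5 + C)/6 (P(C) = -3/2 + ((C - 5)*((C + 8) - 20))/6 = -3/2 + ((-5 + C)*((8 + C) - 20))/6 = -3/2 + ((-5 + C)*(-12 + C))/6 = -3/2 + ((-12 + C)*(-5 + C))/6 = -3/2 + (-12 + C)*(-5 + C)/6)
(P(-30) + 4341)/(-1672 - 1867) = ((17/2 - 17/6*(-30) + (⅙)*(-30)²) + 4341)/(-1672 - 1867) = ((17/2 + 85 + (⅙)*900) + 4341)/(-3539) = ((17/2 + 85 + 150) + 4341)*(-1/3539) = (487/2 + 4341)*(-1/3539) = (9169/2)*(-1/3539) = -9169/7078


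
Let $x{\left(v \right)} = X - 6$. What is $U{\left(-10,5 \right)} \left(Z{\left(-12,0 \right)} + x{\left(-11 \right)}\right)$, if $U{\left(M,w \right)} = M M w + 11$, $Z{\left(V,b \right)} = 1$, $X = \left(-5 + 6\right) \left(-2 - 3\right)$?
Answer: $-5110$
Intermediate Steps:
$X = -5$ ($X = 1 \left(-5\right) = -5$)
$x{\left(v \right)} = -11$ ($x{\left(v \right)} = -5 - 6 = -11$)
$U{\left(M,w \right)} = 11 + w M^{2}$ ($U{\left(M,w \right)} = M^{2} w + 11 = w M^{2} + 11 = 11 + w M^{2}$)
$U{\left(-10,5 \right)} \left(Z{\left(-12,0 \right)} + x{\left(-11 \right)}\right) = \left(11 + 5 \left(-10\right)^{2}\right) \left(1 - 11\right) = \left(11 + 5 \cdot 100\right) \left(-10\right) = \left(11 + 500\right) \left(-10\right) = 511 \left(-10\right) = -5110$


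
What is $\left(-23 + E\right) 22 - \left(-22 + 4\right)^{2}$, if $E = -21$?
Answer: $-1292$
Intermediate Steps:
$\left(-23 + E\right) 22 - \left(-22 + 4\right)^{2} = \left(-23 - 21\right) 22 - \left(-22 + 4\right)^{2} = \left(-44\right) 22 - \left(-18\right)^{2} = -968 - 324 = -1292$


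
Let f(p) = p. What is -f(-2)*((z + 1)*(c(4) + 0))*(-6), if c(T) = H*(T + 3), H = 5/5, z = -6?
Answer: 420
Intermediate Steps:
H = 1 (H = 5*(⅕) = 1)
c(T) = 3 + T (c(T) = 1*(T + 3) = 1*(3 + T) = 3 + T)
-f(-2)*((z + 1)*(c(4) + 0))*(-6) = -(-2*(-6 + 1)*((3 + 4) + 0))*(-6) = -(-(-10)*(7 + 0))*(-6) = -(-(-10)*7)*(-6) = -(-2*(-35))*(-6) = -70*(-6) = -1*(-420) = 420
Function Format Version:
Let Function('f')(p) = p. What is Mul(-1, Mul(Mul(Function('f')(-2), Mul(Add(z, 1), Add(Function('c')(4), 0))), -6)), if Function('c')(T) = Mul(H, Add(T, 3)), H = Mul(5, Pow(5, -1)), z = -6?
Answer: 420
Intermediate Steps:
H = 1 (H = Mul(5, Rational(1, 5)) = 1)
Function('c')(T) = Add(3, T) (Function('c')(T) = Mul(1, Add(T, 3)) = Mul(1, Add(3, T)) = Add(3, T))
Mul(-1, Mul(Mul(Function('f')(-2), Mul(Add(z, 1), Add(Function('c')(4), 0))), -6)) = Mul(-1, Mul(Mul(-2, Mul(Add(-6, 1), Add(Add(3, 4), 0))), -6)) = Mul(-1, Mul(Mul(-2, Mul(-5, Add(7, 0))), -6)) = Mul(-1, Mul(Mul(-2, Mul(-5, 7)), -6)) = Mul(-1, Mul(Mul(-2, -35), -6)) = Mul(-1, Mul(70, -6)) = Mul(-1, -420) = 420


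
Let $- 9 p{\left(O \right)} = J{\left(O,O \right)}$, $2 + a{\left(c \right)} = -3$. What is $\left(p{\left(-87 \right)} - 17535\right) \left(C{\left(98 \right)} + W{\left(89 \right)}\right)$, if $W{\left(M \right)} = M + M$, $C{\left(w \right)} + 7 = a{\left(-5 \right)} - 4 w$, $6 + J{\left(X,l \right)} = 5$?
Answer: $\frac{35665964}{9} \approx 3.9629 \cdot 10^{6}$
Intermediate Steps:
$J{\left(X,l \right)} = -1$ ($J{\left(X,l \right)} = -6 + 5 = -1$)
$a{\left(c \right)} = -5$ ($a{\left(c \right)} = -2 - 3 = -5$)
$p{\left(O \right)} = \frac{1}{9}$ ($p{\left(O \right)} = \left(- \frac{1}{9}\right) \left(-1\right) = \frac{1}{9}$)
$C{\left(w \right)} = -12 - 4 w$ ($C{\left(w \right)} = -7 - \left(5 + 4 w\right) = -12 - 4 w$)
$W{\left(M \right)} = 2 M$
$\left(p{\left(-87 \right)} - 17535\right) \left(C{\left(98 \right)} + W{\left(89 \right)}\right) = \left(\frac{1}{9} - 17535\right) \left(\left(-12 - 392\right) + 2 \cdot 89\right) = - \frac{157814 \left(\left(-12 - 392\right) + 178\right)}{9} = - \frac{157814 \left(-404 + 178\right)}{9} = \left(- \frac{157814}{9}\right) \left(-226\right) = \frac{35665964}{9}$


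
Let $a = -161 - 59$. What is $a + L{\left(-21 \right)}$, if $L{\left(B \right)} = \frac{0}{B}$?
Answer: $-220$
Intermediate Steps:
$a = -220$
$L{\left(B \right)} = 0$
$a + L{\left(-21 \right)} = -220 + 0 = -220$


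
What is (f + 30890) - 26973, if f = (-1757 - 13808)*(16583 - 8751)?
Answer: -121901163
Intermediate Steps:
f = -121905080 (f = -15565*7832 = -121905080)
(f + 30890) - 26973 = (-121905080 + 30890) - 26973 = -121874190 - 26973 = -121901163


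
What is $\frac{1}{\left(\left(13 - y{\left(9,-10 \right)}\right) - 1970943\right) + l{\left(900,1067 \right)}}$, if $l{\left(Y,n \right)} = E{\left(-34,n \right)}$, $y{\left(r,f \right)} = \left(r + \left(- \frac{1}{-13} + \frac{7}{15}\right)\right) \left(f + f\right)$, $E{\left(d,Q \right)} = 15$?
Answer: $- \frac{39}{76858241} \approx -5.0743 \cdot 10^{-7}$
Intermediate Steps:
$y{\left(r,f \right)} = 2 f \left(\frac{106}{195} + r\right)$ ($y{\left(r,f \right)} = \left(r + \left(\left(-1\right) \left(- \frac{1}{13}\right) + 7 \cdot \frac{1}{15}\right)\right) 2 f = \left(r + \left(\frac{1}{13} + \frac{7}{15}\right)\right) 2 f = \left(r + \frac{106}{195}\right) 2 f = \left(\frac{106}{195} + r\right) 2 f = 2 f \left(\frac{106}{195} + r\right)$)
$l{\left(Y,n \right)} = 15$
$\frac{1}{\left(\left(13 - y{\left(9,-10 \right)}\right) - 1970943\right) + l{\left(900,1067 \right)}} = \frac{1}{\left(\left(13 - \frac{2}{195} \left(-10\right) \left(106 + 195 \cdot 9\right)\right) - 1970943\right) + 15} = \frac{1}{\left(\left(13 - \frac{2}{195} \left(-10\right) \left(106 + 1755\right)\right) - 1970943\right) + 15} = \frac{1}{\left(\left(13 - \frac{2}{195} \left(-10\right) 1861\right) - 1970943\right) + 15} = \frac{1}{\left(\left(13 - - \frac{7444}{39}\right) - 1970943\right) + 15} = \frac{1}{\left(\left(13 + \frac{7444}{39}\right) - 1970943\right) + 15} = \frac{1}{\left(\frac{7951}{39} - 1970943\right) + 15} = \frac{1}{- \frac{76858826}{39} + 15} = \frac{1}{- \frac{76858241}{39}} = - \frac{39}{76858241}$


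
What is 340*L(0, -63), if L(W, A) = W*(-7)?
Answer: 0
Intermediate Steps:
L(W, A) = -7*W
340*L(0, -63) = 340*(-7*0) = 340*0 = 0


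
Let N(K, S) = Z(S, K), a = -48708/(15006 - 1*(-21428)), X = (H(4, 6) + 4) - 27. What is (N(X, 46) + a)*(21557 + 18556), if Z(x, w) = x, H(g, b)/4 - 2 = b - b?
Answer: 32637059964/18217 ≈ 1.7916e+6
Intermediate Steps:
H(g, b) = 8 (H(g, b) = 8 + 4*(b - b) = 8 + 4*0 = 8 + 0 = 8)
X = -15 (X = (8 + 4) - 27 = 12 - 27 = -15)
a = -24354/18217 (a = -48708/(15006 + 21428) = -48708/36434 = -48708*1/36434 = -24354/18217 ≈ -1.3369)
N(K, S) = S
(N(X, 46) + a)*(21557 + 18556) = (46 - 24354/18217)*(21557 + 18556) = (813628/18217)*40113 = 32637059964/18217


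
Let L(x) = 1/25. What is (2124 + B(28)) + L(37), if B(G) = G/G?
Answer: 53126/25 ≈ 2125.0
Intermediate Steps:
B(G) = 1
L(x) = 1/25
(2124 + B(28)) + L(37) = (2124 + 1) + 1/25 = 2125 + 1/25 = 53126/25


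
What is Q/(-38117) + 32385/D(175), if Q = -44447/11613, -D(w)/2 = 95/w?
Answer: -501735791246489/16820803398 ≈ -29828.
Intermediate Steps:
D(w) = -190/w
Q = -44447/11613 (Q = -44447*1/11613 = -44447/11613 ≈ -3.8273)
Q/(-38117) + 32385/D(175) = -44447/11613/(-38117) + 32385/((-190/175)) = -44447/11613*(-1/38117) + 32385/((-190*1/175)) = 44447/442652721 + 32385/(-38/35) = 44447/442652721 + 32385*(-35/38) = 44447/442652721 - 1133475/38 = -501735791246489/16820803398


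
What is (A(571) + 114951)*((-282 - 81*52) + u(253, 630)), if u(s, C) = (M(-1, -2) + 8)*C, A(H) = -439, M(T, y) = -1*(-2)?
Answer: 206808672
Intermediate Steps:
M(T, y) = 2
u(s, C) = 10*C (u(s, C) = (2 + 8)*C = 10*C)
(A(571) + 114951)*((-282 - 81*52) + u(253, 630)) = (-439 + 114951)*((-282 - 81*52) + 10*630) = 114512*((-282 - 4212) + 6300) = 114512*(-4494 + 6300) = 114512*1806 = 206808672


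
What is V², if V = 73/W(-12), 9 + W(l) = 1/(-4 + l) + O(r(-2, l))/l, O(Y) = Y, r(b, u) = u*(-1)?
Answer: 1364224/25921 ≈ 52.630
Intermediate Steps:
r(b, u) = -u
W(l) = -10 + 1/(-4 + l) (W(l) = -9 + (1/(-4 + l) + (-l)/l) = -9 + (1/(-4 + l) - 1) = -9 + (-1 + 1/(-4 + l)) = -10 + 1/(-4 + l))
V = -1168/161 (V = 73/(((41 - 10*(-12))/(-4 - 12))) = 73/(((41 + 120)/(-16))) = 73/((-1/16*161)) = 73/(-161/16) = 73*(-16/161) = -1168/161 ≈ -7.2547)
V² = (-1168/161)² = 1364224/25921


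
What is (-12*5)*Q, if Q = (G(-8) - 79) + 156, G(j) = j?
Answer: -4140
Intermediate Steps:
Q = 69 (Q = (-8 - 79) + 156 = -87 + 156 = 69)
(-12*5)*Q = -12*5*69 = -60*69 = -4140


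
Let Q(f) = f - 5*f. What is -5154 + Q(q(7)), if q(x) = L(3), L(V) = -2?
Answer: -5146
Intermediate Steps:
q(x) = -2
Q(f) = -4*f
-5154 + Q(q(7)) = -5154 - 4*(-2) = -5154 + 8 = -5146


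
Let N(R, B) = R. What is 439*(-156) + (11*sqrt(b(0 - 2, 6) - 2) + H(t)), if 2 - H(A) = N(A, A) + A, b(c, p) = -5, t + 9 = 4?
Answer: -68472 + 11*I*sqrt(7) ≈ -68472.0 + 29.103*I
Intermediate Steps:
t = -5 (t = -9 + 4 = -5)
H(A) = 2 - 2*A (H(A) = 2 - (A + A) = 2 - 2*A)
439*(-156) + (11*sqrt(b(0 - 2, 6) - 2) + H(t)) = 439*(-156) + (11*sqrt(-5 - 2) + (2 - 2*(-5))) = -68484 + (11*sqrt(-7) + (2 + 10)) = -68484 + (11*(I*sqrt(7)) + 12) = -68484 + (11*I*sqrt(7) + 12) = -68484 + (12 + 11*I*sqrt(7)) = -68472 + 11*I*sqrt(7)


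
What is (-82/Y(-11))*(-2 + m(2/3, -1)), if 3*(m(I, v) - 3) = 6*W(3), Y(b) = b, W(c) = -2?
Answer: -246/11 ≈ -22.364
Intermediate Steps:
m(I, v) = -1 (m(I, v) = 3 + (6*(-2))/3 = 3 + (⅓)*(-12) = 3 - 4 = -1)
(-82/Y(-11))*(-2 + m(2/3, -1)) = (-82/(-11))*(-2 - 1) = -82*(-1/11)*(-3) = (82/11)*(-3) = -246/11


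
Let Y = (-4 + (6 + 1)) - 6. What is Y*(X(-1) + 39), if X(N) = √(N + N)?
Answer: -117 - 3*I*√2 ≈ -117.0 - 4.2426*I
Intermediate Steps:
Y = -3 (Y = (-4 + 7) - 6 = 3 - 6 = -3)
X(N) = √2*√N (X(N) = √(2*N) = √2*√N)
Y*(X(-1) + 39) = -3*(√2*√(-1) + 39) = -3*(√2*I + 39) = -3*(I*√2 + 39) = -3*(39 + I*√2) = -117 - 3*I*√2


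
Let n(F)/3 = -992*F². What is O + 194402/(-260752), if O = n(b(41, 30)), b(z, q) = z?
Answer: -652226375857/130376 ≈ -5.0027e+6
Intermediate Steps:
n(F) = -2976*F² (n(F) = 3*(-992*F²) = -2976*F²)
O = -5002656 (O = -2976*41² = -2976*1681 = -5002656)
O + 194402/(-260752) = -5002656 + 194402/(-260752) = -5002656 + 194402*(-1/260752) = -5002656 - 97201/130376 = -652226375857/130376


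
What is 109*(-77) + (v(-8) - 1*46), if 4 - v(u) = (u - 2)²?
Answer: -8535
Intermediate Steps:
v(u) = 4 - (-2 + u)² (v(u) = 4 - (u - 2)² = 4 - (-2 + u)²)
109*(-77) + (v(-8) - 1*46) = 109*(-77) + (-8*(4 - 1*(-8)) - 1*46) = -8393 + (-8*(4 + 8) - 46) = -8393 + (-8*12 - 46) = -8393 + (-96 - 46) = -8393 - 142 = -8535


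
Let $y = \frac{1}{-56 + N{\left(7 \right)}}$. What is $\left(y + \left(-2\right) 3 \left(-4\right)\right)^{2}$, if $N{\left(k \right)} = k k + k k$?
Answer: $\frac{1018081}{1764} \approx 577.14$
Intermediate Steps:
$N{\left(k \right)} = 2 k^{2}$ ($N{\left(k \right)} = k^{2} + k^{2} = 2 k^{2}$)
$y = \frac{1}{42}$ ($y = \frac{1}{-56 + 2 \cdot 7^{2}} = \frac{1}{-56 + 2 \cdot 49} = \frac{1}{-56 + 98} = \frac{1}{42} \approx 0.02381$)
$\left(y + \left(-2\right) 3 \left(-4\right)\right)^{2} = \left(\frac{1}{42} + \left(-2\right) 3 \left(-4\right)\right)^{2} = \left(\frac{1}{42} - -24\right)^{2} = \left(\frac{1}{42} + 24\right)^{2} = \left(\frac{1009}{42}\right)^{2} = \frac{1018081}{1764}$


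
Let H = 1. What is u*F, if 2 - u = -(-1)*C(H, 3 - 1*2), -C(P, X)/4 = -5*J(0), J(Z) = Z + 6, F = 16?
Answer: -1888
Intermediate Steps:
J(Z) = 6 + Z
C(P, X) = 120 (C(P, X) = -(-20)*(6 + 0) = -(-20)*6 = -4*(-30) = 120)
u = -118 (u = 2 - (-1)*(-1*120) = 2 - (-1)*(-120) = 2 - 1*120 = 2 - 120 = -118)
u*F = -118*16 = -1888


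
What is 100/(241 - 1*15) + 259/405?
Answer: 49517/45765 ≈ 1.0820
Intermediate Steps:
100/(241 - 1*15) + 259/405 = 100/(241 - 15) + 259*(1/405) = 100/226 + 259/405 = 100*(1/226) + 259/405 = 50/113 + 259/405 = 49517/45765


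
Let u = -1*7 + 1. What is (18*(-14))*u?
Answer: 1512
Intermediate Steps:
u = -6 (u = -7 + 1 = -6)
(18*(-14))*u = (18*(-14))*(-6) = -252*(-6) = 1512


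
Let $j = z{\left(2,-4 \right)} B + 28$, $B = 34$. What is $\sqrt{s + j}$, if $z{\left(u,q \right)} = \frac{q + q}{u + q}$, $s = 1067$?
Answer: $\sqrt{1231} \approx 35.086$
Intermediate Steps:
$z{\left(u,q \right)} = \frac{2 q}{q + u}$
$j = 164$ ($j = 2 \left(-4\right) \frac{1}{-4 + 2} \cdot 34 + 28 = 2 \left(-4\right) \frac{1}{-2} \cdot 34 + 28 = 2 \left(-4\right) \left(- \frac{1}{2}\right) 34 + 28 = 4 \cdot 34 + 28 = 136 + 28 = 164$)
$\sqrt{s + j} = \sqrt{1067 + 164} = \sqrt{1231}$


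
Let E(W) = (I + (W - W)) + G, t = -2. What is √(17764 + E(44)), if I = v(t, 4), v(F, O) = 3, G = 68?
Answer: √17835 ≈ 133.55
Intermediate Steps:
I = 3
E(W) = 71 (E(W) = (3 + (W - W)) + 68 = (3 + 0) + 68 = 3 + 68 = 71)
√(17764 + E(44)) = √(17764 + 71) = √17835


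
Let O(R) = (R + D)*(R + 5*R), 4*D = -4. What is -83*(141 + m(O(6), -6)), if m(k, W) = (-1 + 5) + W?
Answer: -11537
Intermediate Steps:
D = -1 (D = (1/4)*(-4) = -1)
O(R) = 6*R*(-1 + R) (O(R) = (R - 1)*(R + 5*R) = (-1 + R)*(6*R) = 6*R*(-1 + R))
m(k, W) = 4 + W
-83*(141 + m(O(6), -6)) = -83*(141 + (4 - 6)) = -83*(141 - 2) = -83*139 = -11537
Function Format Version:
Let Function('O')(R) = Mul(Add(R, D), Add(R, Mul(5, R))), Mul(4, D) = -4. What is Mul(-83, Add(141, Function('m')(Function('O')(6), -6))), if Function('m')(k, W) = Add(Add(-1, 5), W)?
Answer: -11537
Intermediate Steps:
D = -1 (D = Mul(Rational(1, 4), -4) = -1)
Function('O')(R) = Mul(6, R, Add(-1, R)) (Function('O')(R) = Mul(Add(R, -1), Add(R, Mul(5, R))) = Mul(Add(-1, R), Mul(6, R)) = Mul(6, R, Add(-1, R)))
Function('m')(k, W) = Add(4, W)
Mul(-83, Add(141, Function('m')(Function('O')(6), -6))) = Mul(-83, Add(141, Add(4, -6))) = Mul(-83, Add(141, -2)) = Mul(-83, 139) = -11537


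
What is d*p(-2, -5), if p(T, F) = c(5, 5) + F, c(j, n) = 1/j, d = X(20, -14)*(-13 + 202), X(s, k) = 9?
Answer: -40824/5 ≈ -8164.8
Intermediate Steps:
d = 1701 (d = 9*(-13 + 202) = 9*189 = 1701)
c(j, n) = 1/j
p(T, F) = 1/5 + F
d*p(-2, -5) = 1701*(1/5 - 5) = 1701*(-24/5) = -40824/5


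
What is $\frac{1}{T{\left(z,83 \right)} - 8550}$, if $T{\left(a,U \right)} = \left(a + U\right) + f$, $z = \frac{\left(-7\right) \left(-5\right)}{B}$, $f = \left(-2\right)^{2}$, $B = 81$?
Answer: $- \frac{81}{685468} \approx -0.00011817$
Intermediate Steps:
$f = 4$
$z = \frac{35}{81}$ ($z = \frac{\left(-7\right) \left(-5\right)}{81} = 35 \cdot \frac{1}{81} = \frac{35}{81} \approx 0.4321$)
$T{\left(a,U \right)} = 4 + U + a$ ($T{\left(a,U \right)} = \left(a + U\right) + 4 = \left(U + a\right) + 4 = 4 + U + a$)
$\frac{1}{T{\left(z,83 \right)} - 8550} = \frac{1}{\left(4 + 83 + \frac{35}{81}\right) - 8550} = \frac{1}{\frac{7082}{81} - 8550} = \frac{1}{- \frac{685468}{81}} = - \frac{81}{685468}$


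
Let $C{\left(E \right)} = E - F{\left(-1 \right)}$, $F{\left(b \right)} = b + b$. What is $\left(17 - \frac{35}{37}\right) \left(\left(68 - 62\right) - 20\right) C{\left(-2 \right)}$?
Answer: $0$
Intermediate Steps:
$F{\left(b \right)} = 2 b$
$C{\left(E \right)} = 2 + E$ ($C{\left(E \right)} = E - 2 \left(-1\right) = E - -2 = E + 2 = 2 + E$)
$\left(17 - \frac{35}{37}\right) \left(\left(68 - 62\right) - 20\right) C{\left(-2 \right)} = \left(17 - \frac{35}{37}\right) \left(\left(68 - 62\right) - 20\right) \left(2 - 2\right) = \left(17 - \frac{35}{37}\right) \left(6 - 20\right) 0 = \left(17 - \frac{35}{37}\right) \left(-14\right) 0 = \frac{594}{37} \left(-14\right) 0 = \left(- \frac{8316}{37}\right) 0 = 0$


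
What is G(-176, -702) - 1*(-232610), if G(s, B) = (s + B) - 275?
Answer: 231457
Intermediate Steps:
G(s, B) = -275 + B + s (G(s, B) = (B + s) - 275 = -275 + B + s)
G(-176, -702) - 1*(-232610) = (-275 - 702 - 176) - 1*(-232610) = -1153 + 232610 = 231457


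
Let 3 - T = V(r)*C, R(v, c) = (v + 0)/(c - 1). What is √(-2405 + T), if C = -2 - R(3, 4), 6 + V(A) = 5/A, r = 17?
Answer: 5*I*√27965/17 ≈ 49.185*I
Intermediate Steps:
R(v, c) = v/(-1 + c)
V(A) = -6 + 5/A
C = -3 (C = -2 - 3/(-1 + 4) = -2 - 3/3 = -2 - 1*1 = -2 - 1 = -3)
T = -240/17 (T = 3 - (-6 + 5/17)*(-3) = 3 - (-97)*(-3)/17 = 3 - 1*291/17 = 3 - 291/17 = -240/17 ≈ -14.118)
√(-2405 + T) = √(-2405 - 240/17) = √(-41125/17) = 5*I*√27965/17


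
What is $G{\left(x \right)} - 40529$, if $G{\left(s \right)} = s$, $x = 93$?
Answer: $-40436$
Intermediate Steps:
$G{\left(x \right)} - 40529 = 93 - 40529 = -40436$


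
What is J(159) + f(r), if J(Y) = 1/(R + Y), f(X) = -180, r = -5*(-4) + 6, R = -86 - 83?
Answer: -1801/10 ≈ -180.10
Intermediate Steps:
R = -169
r = 26 (r = 20 + 6 = 26)
J(Y) = 1/(-169 + Y)
J(159) + f(r) = 1/(-169 + 159) - 180 = 1/(-10) - 180 = -1/10 - 180 = -1801/10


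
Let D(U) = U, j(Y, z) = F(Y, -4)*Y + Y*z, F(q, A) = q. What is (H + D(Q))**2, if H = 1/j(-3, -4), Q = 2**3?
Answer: 28561/441 ≈ 64.764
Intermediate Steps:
Q = 8
j(Y, z) = Y**2 + Y*z (j(Y, z) = Y*Y + Y*z = Y**2 + Y*z)
H = 1/21 (H = 1/(-3*(-3 - 4)) = 1/(-3*(-7)) = 1/21 ≈ 0.047619)
(H + D(Q))**2 = (1/21 + 8)**2 = (169/21)**2 = 28561/441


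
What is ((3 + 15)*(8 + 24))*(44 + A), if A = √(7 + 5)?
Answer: 25344 + 1152*√3 ≈ 27339.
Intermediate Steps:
A = 2*√3 (A = √12 = 2*√3 ≈ 3.4641)
((3 + 15)*(8 + 24))*(44 + A) = ((3 + 15)*(8 + 24))*(44 + 2*√3) = (18*32)*(44 + 2*√3) = 576*(44 + 2*√3) = 25344 + 1152*√3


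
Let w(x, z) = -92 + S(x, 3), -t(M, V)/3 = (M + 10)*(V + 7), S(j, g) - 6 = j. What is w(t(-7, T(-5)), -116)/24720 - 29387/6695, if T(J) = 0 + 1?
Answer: -141263/32136 ≈ -4.3958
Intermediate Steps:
T(J) = 1
S(j, g) = 6 + j
t(M, V) = -3*(7 + V)*(10 + M) (t(M, V) = -3*(M + 10)*(V + 7) = -3*(10 + M)*(7 + V) = -3*(7 + V)*(10 + M))
w(x, z) = -86 + x (w(x, z) = -92 + (6 + x) = -86 + x)
w(t(-7, T(-5)), -116)/24720 - 29387/6695 = (-86 + (-210 - 30*1 - 21*(-7) - 3*(-7)*1))/24720 - 29387/6695 = (-86 + (-210 - 30 + 147 + 21))*(1/24720) - 29387*1/6695 = (-86 - 72)*(1/24720) - 29387/6695 = -158*1/24720 - 29387/6695 = -79/12360 - 29387/6695 = -141263/32136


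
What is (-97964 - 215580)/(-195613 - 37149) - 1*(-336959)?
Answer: 39215782151/116381 ≈ 3.3696e+5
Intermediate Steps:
(-97964 - 215580)/(-195613 - 37149) - 1*(-336959) = -313544/(-232762) + 336959 = -313544*(-1/232762) + 336959 = 156772/116381 + 336959 = 39215782151/116381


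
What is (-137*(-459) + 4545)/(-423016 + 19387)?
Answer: -22476/134543 ≈ -0.16705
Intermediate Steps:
(-137*(-459) + 4545)/(-423016 + 19387) = (62883 + 4545)/(-403629) = 67428*(-1/403629) = -22476/134543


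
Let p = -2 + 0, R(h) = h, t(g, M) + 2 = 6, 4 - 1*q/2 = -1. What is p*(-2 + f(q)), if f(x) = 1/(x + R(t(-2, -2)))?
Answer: 27/7 ≈ 3.8571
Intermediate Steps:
q = 10 (q = 8 - 2*(-1) = 8 + 2 = 10)
t(g, M) = 4 (t(g, M) = -2 + 6 = 4)
p = -2
f(x) = 1/(4 + x) (f(x) = 1/(x + 4) = 1/(4 + x))
p*(-2 + f(q)) = -2*(-2 + 1/(4 + 10)) = -2*(-2 + 1/14) = -2*(-27/14) = 27/7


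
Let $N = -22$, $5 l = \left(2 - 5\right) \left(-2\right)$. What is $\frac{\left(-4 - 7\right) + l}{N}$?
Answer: $\frac{49}{110} \approx 0.44545$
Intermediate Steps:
$l = \frac{6}{5}$ ($l = \frac{\left(2 - 5\right) \left(-2\right)}{5} = \frac{\left(-3\right) \left(-2\right)}{5} = \frac{1}{5} \cdot 6 = \frac{6}{5} \approx 1.2$)
$\frac{\left(-4 - 7\right) + l}{N} = \frac{\left(-4 - 7\right) + \frac{6}{5}}{-22} = \left(-11 + \frac{6}{5}\right) \left(- \frac{1}{22}\right) = \left(- \frac{49}{5}\right) \left(- \frac{1}{22}\right) = \frac{49}{110}$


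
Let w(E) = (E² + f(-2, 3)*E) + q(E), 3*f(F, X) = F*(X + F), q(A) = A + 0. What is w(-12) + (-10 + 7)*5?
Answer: 125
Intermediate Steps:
q(A) = A
f(F, X) = F*(F + X)/3 (f(F, X) = (F*(X + F))/3 = (F*(F + X))/3 = F*(F + X)/3)
w(E) = E² + E/3 (w(E) = (E² + ((⅓)*(-2)*(-2 + 3))*E) + E = (E² + ((⅓)*(-2)*1)*E) + E = (E² - 2*E/3) + E = E² + E/3)
w(-12) + (-10 + 7)*5 = -12*(⅓ - 12) + (-10 + 7)*5 = -12*(-35/3) - 3*5 = 140 - 15 = 125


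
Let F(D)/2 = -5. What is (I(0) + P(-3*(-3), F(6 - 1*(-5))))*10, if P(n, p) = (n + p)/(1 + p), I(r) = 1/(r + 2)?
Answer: 55/9 ≈ 6.1111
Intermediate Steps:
F(D) = -10 (F(D) = 2*(-5) = -10)
I(r) = 1/(2 + r)
P(n, p) = (n + p)/(1 + p)
(I(0) + P(-3*(-3), F(6 - 1*(-5))))*10 = (1/(2 + 0) + (-3*(-3) - 10)/(1 - 10))*10 = (1/2 + (9 - 10)/(-9))*10 = (½ - ⅑*(-1))*10 = (½ + ⅑)*10 = (11/18)*10 = 55/9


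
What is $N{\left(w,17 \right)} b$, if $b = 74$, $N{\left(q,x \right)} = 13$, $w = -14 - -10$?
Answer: $962$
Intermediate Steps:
$w = -4$ ($w = -14 + 10 = -4$)
$N{\left(w,17 \right)} b = 13 \cdot 74 = 962$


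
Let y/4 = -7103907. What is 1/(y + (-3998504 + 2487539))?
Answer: -1/29926593 ≈ -3.3415e-8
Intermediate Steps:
y = -28415628 (y = 4*(-7103907) = -28415628)
1/(y + (-3998504 + 2487539)) = 1/(-28415628 + (-3998504 + 2487539)) = 1/(-28415628 - 1510965) = 1/(-29926593) = -1/29926593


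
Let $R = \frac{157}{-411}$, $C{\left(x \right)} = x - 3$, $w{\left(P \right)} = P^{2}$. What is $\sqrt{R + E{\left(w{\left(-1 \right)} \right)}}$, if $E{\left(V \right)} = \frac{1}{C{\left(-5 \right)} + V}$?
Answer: $\frac{i \sqrt{4344270}}{2877} \approx 0.72447 i$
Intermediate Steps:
$C{\left(x \right)} = -3 + x$
$R = - \frac{157}{411}$ ($R = 157 \left(- \frac{1}{411}\right) = - \frac{157}{411} \approx -0.382$)
$E{\left(V \right)} = \frac{1}{-8 + V}$ ($E{\left(V \right)} = \frac{1}{\left(-3 - 5\right) + V} = \frac{1}{-8 + V}$)
$\sqrt{R + E{\left(w{\left(-1 \right)} \right)}} = \sqrt{- \frac{157}{411} + \frac{1}{-8 + \left(-1\right)^{2}}} = \sqrt{- \frac{157}{411} + \frac{1}{-8 + 1}} = \sqrt{- \frac{157}{411} + \frac{1}{-7}} = \sqrt{- \frac{157}{411} - \frac{1}{7}} = \sqrt{- \frac{1510}{2877}} = \frac{i \sqrt{4344270}}{2877}$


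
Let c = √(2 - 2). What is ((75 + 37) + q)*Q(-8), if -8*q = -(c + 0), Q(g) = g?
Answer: -896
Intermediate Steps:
c = 0 (c = √0 = 0)
q = 0 (q = -(-1)*(0 + 0)/8 = -(-1)*0/8 = -⅛*0 = 0)
((75 + 37) + q)*Q(-8) = ((75 + 37) + 0)*(-8) = (112 + 0)*(-8) = 112*(-8) = -896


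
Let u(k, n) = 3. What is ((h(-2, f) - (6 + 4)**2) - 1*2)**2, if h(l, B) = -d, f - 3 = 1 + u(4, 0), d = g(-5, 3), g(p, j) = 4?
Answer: 11236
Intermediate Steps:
d = 4
f = 7 (f = 3 + (1 + 3) = 3 + 4 = 7)
h(l, B) = -4 (h(l, B) = -1*4 = -4)
((h(-2, f) - (6 + 4)**2) - 1*2)**2 = ((-4 - (6 + 4)**2) - 1*2)**2 = ((-4 - 1*10**2) - 2)**2 = ((-4 - 1*100) - 2)**2 = ((-4 - 100) - 2)**2 = (-104 - 2)**2 = (-106)**2 = 11236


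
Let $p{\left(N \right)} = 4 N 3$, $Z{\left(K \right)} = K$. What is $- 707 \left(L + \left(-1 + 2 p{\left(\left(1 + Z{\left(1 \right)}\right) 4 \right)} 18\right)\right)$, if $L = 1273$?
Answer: $-3342696$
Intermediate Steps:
$p{\left(N \right)} = 12 N$ ($p{\left(N \right)} = 4 \cdot 3 N = 12 N$)
$- 707 \left(L + \left(-1 + 2 p{\left(\left(1 + Z{\left(1 \right)}\right) 4 \right)} 18\right)\right) = - 707 \left(1273 - \left(1 - 2 \cdot 12 \left(1 + 1\right) 4 \cdot 18\right)\right) = - 707 \left(1273 - \left(1 - 2 \cdot 12 \cdot 2 \cdot 4 \cdot 18\right)\right) = - 707 \left(1273 - \left(1 - 2 \cdot 12 \cdot 8 \cdot 18\right)\right) = - 707 \left(1273 - \left(1 - 2 \cdot 96 \cdot 18\right)\right) = - 707 \left(1273 + \left(-1 + 192 \cdot 18\right)\right) = - 707 \left(1273 + \left(-1 + 3456\right)\right) = - 707 \left(1273 + 3455\right) = \left(-707\right) 4728 = -3342696$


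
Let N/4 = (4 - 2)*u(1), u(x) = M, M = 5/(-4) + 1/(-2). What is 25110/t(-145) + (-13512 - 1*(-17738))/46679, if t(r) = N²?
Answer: 586468993/4574542 ≈ 128.20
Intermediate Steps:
M = -7/4 (M = 5*(-¼) + 1*(-½) = -5/4 - ½ = -7/4 ≈ -1.7500)
u(x) = -7/4
N = -14 (N = 4*((4 - 2)*(-7/4)) = 4*(2*(-7/4)) = 4*(-7/2) = -14)
t(r) = 196 (t(r) = (-14)² = 196)
25110/t(-145) + (-13512 - 1*(-17738))/46679 = 25110/196 + (-13512 - 1*(-17738))/46679 = 25110*(1/196) + (-13512 + 17738)*(1/46679) = 12555/98 + 4226*(1/46679) = 12555/98 + 4226/46679 = 586468993/4574542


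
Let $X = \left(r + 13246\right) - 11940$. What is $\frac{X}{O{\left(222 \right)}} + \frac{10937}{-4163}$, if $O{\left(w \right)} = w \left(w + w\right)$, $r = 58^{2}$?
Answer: $- \frac{529298503}{205169292} \approx -2.5798$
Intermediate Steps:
$r = 3364$
$O{\left(w \right)} = 2 w^{2}$ ($O{\left(w \right)} = w 2 w = 2 w^{2}$)
$X = 4670$ ($X = \left(3364 + 13246\right) - 11940 = 16610 - 11940 = 4670$)
$\frac{X}{O{\left(222 \right)}} + \frac{10937}{-4163} = \frac{4670}{2 \cdot 222^{2}} + \frac{10937}{-4163} = \frac{4670}{2 \cdot 49284} + 10937 \left(- \frac{1}{4163}\right) = \frac{4670}{98568} - \frac{10937}{4163} = 4670 \cdot \frac{1}{98568} - \frac{10937}{4163} = \frac{2335}{49284} - \frac{10937}{4163} = - \frac{529298503}{205169292}$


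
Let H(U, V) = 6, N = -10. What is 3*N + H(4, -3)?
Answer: -24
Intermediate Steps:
3*N + H(4, -3) = 3*(-10) + 6 = -30 + 6 = -24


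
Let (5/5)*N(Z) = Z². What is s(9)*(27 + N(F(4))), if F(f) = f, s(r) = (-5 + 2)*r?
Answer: -1161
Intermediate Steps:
s(r) = -3*r
N(Z) = Z²
s(9)*(27 + N(F(4))) = (-3*9)*(27 + 4²) = -27*(27 + 16) = -27*43 = -1161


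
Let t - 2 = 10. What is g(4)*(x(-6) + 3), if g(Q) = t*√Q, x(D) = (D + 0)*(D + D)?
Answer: 1800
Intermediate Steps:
t = 12 (t = 2 + 10 = 12)
x(D) = 2*D² (x(D) = D*(2*D) = 2*D²)
g(Q) = 12*√Q
g(4)*(x(-6) + 3) = (12*√4)*(2*(-6)² + 3) = (12*2)*(2*36 + 3) = 24*(72 + 3) = 24*75 = 1800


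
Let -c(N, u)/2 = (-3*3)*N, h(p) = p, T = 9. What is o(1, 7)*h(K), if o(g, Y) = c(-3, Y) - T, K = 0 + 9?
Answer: -567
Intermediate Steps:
K = 9
c(N, u) = 18*N (c(N, u) = -2*(-3*3)*N = -(-18)*N = 18*N)
o(g, Y) = -63 (o(g, Y) = 18*(-3) - 1*9 = -54 - 9 = -63)
o(1, 7)*h(K) = -63*9 = -567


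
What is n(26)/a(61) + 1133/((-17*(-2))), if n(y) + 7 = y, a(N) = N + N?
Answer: 34718/1037 ≈ 33.479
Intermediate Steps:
a(N) = 2*N
n(y) = -7 + y
n(26)/a(61) + 1133/((-17*(-2))) = (-7 + 26)/((2*61)) + 1133/((-17*(-2))) = 19/122 + 1133/34 = 34718/1037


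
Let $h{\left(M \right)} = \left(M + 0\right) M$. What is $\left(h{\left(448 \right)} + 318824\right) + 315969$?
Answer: $835497$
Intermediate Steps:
$h{\left(M \right)} = M^{2}$ ($h{\left(M \right)} = M M = M^{2}$)
$\left(h{\left(448 \right)} + 318824\right) + 315969 = \left(448^{2} + 318824\right) + 315969 = \left(200704 + 318824\right) + 315969 = 519528 + 315969 = 835497$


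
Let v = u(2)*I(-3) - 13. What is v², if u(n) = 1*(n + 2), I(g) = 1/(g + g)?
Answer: 1681/9 ≈ 186.78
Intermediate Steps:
I(g) = 1/(2*g)
u(n) = 2 + n (u(n) = 1*(2 + n) = 2 + n)
v = -41/3 (v = (2 + 2)*((½)/(-3)) - 13 = 4*((½)*(-⅓)) - 13 = 4*(-⅙) - 13 = -⅔ - 13 = -41/3 ≈ -13.667)
v² = (-41/3)² = 1681/9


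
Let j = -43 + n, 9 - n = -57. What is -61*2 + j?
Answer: -99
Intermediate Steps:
n = 66 (n = 9 - 1*(-57) = 9 + 57 = 66)
j = 23 (j = -43 + 66 = 23)
-61*2 + j = -61*2 + 23 = -122 + 23 = -99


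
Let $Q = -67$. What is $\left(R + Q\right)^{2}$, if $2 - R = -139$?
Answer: $5476$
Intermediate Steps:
$R = 141$ ($R = 2 - -139 = 2 + 139 = 141$)
$\left(R + Q\right)^{2} = \left(141 - 67\right)^{2} = 74^{2} = 5476$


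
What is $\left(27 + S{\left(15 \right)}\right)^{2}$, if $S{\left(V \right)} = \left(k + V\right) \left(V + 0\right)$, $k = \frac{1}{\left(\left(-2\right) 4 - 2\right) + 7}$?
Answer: $61009$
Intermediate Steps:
$k = - \frac{1}{3}$ ($k = \frac{1}{\left(-8 - 2\right) + 7} = \frac{1}{-10 + 7} = \frac{1}{-3} = - \frac{1}{3} \approx -0.33333$)
$S{\left(V \right)} = V \left(- \frac{1}{3} + V\right)$ ($S{\left(V \right)} = \left(- \frac{1}{3} + V\right) \left(V + 0\right) = \left(- \frac{1}{3} + V\right) V = V \left(- \frac{1}{3} + V\right)$)
$\left(27 + S{\left(15 \right)}\right)^{2} = \left(27 + 15 \left(- \frac{1}{3} + 15\right)\right)^{2} = \left(27 + 15 \cdot \frac{44}{3}\right)^{2} = \left(27 + 220\right)^{2} = 247^{2} = 61009$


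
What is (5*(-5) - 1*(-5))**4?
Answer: 160000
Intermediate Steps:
(5*(-5) - 1*(-5))**4 = (-25 + 5)**4 = (-20)**4 = 160000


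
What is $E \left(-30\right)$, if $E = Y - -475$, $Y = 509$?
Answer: $-29520$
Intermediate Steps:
$E = 984$ ($E = 509 - -475 = 509 + 475 = 984$)
$E \left(-30\right) = 984 \left(-30\right) = -29520$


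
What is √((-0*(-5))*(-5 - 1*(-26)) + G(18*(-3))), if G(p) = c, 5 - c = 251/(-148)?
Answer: √36667/74 ≈ 2.5877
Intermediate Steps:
c = 991/148 (c = 5 - 251/(-148) = 5 - 251*(-1)/148 = 5 - 1*(-251/148) = 5 + 251/148 = 991/148 ≈ 6.6959)
G(p) = 991/148
√((-0*(-5))*(-5 - 1*(-26)) + G(18*(-3))) = √((-0*(-5))*(-5 - 1*(-26)) + 991/148) = √((-14*0)*(-5 + 26) + 991/148) = √(0*21 + 991/148) = √(0 + 991/148) = √(991/148) = √36667/74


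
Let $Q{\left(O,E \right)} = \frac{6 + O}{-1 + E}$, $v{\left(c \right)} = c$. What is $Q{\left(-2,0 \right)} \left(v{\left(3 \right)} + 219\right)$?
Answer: $-888$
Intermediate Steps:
$Q{\left(O,E \right)} = \frac{6 + O}{-1 + E}$
$Q{\left(-2,0 \right)} \left(v{\left(3 \right)} + 219\right) = \frac{6 - 2}{-1 + 0} \left(3 + 219\right) = \frac{1}{-1} \cdot 4 \cdot 222 = \left(-1\right) 4 \cdot 222 = \left(-4\right) 222 = -888$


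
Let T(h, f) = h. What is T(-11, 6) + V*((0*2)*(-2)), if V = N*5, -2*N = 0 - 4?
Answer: -11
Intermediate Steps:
N = 2 (N = -(0 - 4)/2 = -1/2*(-4) = 2)
V = 10 (V = 2*5 = 10)
T(-11, 6) + V*((0*2)*(-2)) = -11 + 10*((0*2)*(-2)) = -11 + 10*(0*(-2)) = -11 + 10*0 = -11 + 0 = -11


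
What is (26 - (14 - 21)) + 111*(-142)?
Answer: -15729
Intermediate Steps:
(26 - (14 - 21)) + 111*(-142) = (26 - 1*(-7)) - 15762 = (26 + 7) - 15762 = 33 - 15762 = -15729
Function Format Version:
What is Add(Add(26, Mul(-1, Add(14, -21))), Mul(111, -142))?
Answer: -15729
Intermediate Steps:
Add(Add(26, Mul(-1, Add(14, -21))), Mul(111, -142)) = Add(Add(26, Mul(-1, -7)), -15762) = Add(Add(26, 7), -15762) = Add(33, -15762) = -15729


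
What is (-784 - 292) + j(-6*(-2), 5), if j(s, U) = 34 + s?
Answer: -1030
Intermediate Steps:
(-784 - 292) + j(-6*(-2), 5) = (-784 - 292) + (34 - 6*(-2)) = -1076 + (34 + 12) = -1076 + 46 = -1030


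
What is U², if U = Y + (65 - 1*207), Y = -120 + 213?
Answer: 2401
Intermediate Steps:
Y = 93
U = -49 (U = 93 + (65 - 1*207) = 93 + (65 - 207) = 93 - 142 = -49)
U² = (-49)² = 2401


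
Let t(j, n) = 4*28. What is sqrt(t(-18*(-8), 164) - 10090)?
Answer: I*sqrt(9978) ≈ 99.89*I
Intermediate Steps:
t(j, n) = 112
sqrt(t(-18*(-8), 164) - 10090) = sqrt(112 - 10090) = sqrt(-9978) = I*sqrt(9978)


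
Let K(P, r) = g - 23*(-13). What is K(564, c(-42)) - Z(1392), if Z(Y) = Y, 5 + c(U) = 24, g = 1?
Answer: -1092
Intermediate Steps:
c(U) = 19 (c(U) = -5 + 24 = 19)
K(P, r) = 300 (K(P, r) = 1 - 23*(-13) = 1 + 299 = 300)
K(564, c(-42)) - Z(1392) = 300 - 1*1392 = 300 - 1392 = -1092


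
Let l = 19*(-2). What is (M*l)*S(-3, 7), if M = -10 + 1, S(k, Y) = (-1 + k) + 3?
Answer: -342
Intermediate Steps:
l = -38
S(k, Y) = 2 + k
M = -9
(M*l)*S(-3, 7) = (-9*(-38))*(2 - 3) = 342*(-1) = -342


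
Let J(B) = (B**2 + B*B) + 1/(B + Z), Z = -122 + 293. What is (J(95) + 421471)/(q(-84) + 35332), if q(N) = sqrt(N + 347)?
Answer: 2065377761942/166030544813 - 116912587*sqrt(263)/332061089626 ≈ 12.434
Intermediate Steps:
Z = 171
q(N) = sqrt(347 + N)
J(B) = 1/(171 + B) + 2*B**2 (J(B) = (B**2 + B*B) + 1/(B + 171) = (B**2 + B**2) + 1/(171 + B) = 2*B**2 + 1/(171 + B) = 1/(171 + B) + 2*B**2)
(J(95) + 421471)/(q(-84) + 35332) = ((1 + 2*95**3 + 342*95**2)/(171 + 95) + 421471)/(sqrt(347 - 84) + 35332) = ((1 + 2*857375 + 342*9025)/266 + 421471)/(sqrt(263) + 35332) = ((1 + 1714750 + 3086550)/266 + 421471)/(35332 + sqrt(263)) = ((1/266)*4801301 + 421471)/(35332 + sqrt(263)) = (4801301/266 + 421471)/(35332 + sqrt(263)) = 116912587/(266*(35332 + sqrt(263)))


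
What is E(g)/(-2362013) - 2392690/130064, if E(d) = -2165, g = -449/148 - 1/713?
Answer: -2825641648205/153606429416 ≈ -18.395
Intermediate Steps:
g = -320285/105524 (g = -449*1/148 - 1*1/713 = -449/148 - 1/713 = -320285/105524 ≈ -3.0352)
E(g)/(-2362013) - 2392690/130064 = -2165/(-2362013) - 2392690/130064 = -2165*(-1/2362013) - 2392690*1/130064 = 2165/2362013 - 1196345/65032 = -2825641648205/153606429416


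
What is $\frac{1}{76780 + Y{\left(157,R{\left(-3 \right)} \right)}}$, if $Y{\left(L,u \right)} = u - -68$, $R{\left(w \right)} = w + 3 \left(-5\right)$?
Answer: $\frac{1}{76830} \approx 1.3016 \cdot 10^{-5}$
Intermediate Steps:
$R{\left(w \right)} = -15 + w$ ($R{\left(w \right)} = w - 15 = -15 + w$)
$Y{\left(L,u \right)} = 68 + u$ ($Y{\left(L,u \right)} = u + 68 = 68 + u$)
$\frac{1}{76780 + Y{\left(157,R{\left(-3 \right)} \right)}} = \frac{1}{76780 + \left(68 - 18\right)} = \frac{1}{76780 + 50} = \frac{1}{76830}$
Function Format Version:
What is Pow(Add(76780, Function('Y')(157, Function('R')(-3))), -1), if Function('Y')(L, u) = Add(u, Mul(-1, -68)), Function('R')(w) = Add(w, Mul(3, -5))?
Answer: Rational(1, 76830) ≈ 1.3016e-5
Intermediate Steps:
Function('R')(w) = Add(-15, w) (Function('R')(w) = Add(w, -15) = Add(-15, w))
Function('Y')(L, u) = Add(68, u) (Function('Y')(L, u) = Add(u, 68) = Add(68, u))
Pow(Add(76780, Function('Y')(157, Function('R')(-3))), -1) = Pow(Add(76780, Add(68, Add(-15, -3))), -1) = Pow(Add(76780, Add(68, -18)), -1) = Pow(Add(76780, 50), -1) = Pow(76830, -1) = Rational(1, 76830)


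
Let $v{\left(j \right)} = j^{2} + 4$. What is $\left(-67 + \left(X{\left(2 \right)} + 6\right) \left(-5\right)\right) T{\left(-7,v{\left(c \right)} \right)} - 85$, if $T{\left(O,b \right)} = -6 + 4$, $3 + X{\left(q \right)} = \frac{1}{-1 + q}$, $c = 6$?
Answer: $89$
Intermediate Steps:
$X{\left(q \right)} = -3 + \frac{1}{-1 + q}$
$v{\left(j \right)} = 4 + j^{2}$
$T{\left(O,b \right)} = -2$
$\left(-67 + \left(X{\left(2 \right)} + 6\right) \left(-5\right)\right) T{\left(-7,v{\left(c \right)} \right)} - 85 = \left(-67 + \left(\frac{4 - 6}{-1 + 2} + 6\right) \left(-5\right)\right) \left(-2\right) - 85 = \left(-67 + \left(\frac{4 - 6}{1} + 6\right) \left(-5\right)\right) \left(-2\right) - 85 = \left(-67 + \left(1 \left(-2\right) + 6\right) \left(-5\right)\right) \left(-2\right) - 85 = \left(-67 + \left(-2 + 6\right) \left(-5\right)\right) \left(-2\right) - 85 = \left(-67 + 4 \left(-5\right)\right) \left(-2\right) - 85 = \left(-67 - 20\right) \left(-2\right) - 85 = \left(-87\right) \left(-2\right) - 85 = 174 - 85 = 89$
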